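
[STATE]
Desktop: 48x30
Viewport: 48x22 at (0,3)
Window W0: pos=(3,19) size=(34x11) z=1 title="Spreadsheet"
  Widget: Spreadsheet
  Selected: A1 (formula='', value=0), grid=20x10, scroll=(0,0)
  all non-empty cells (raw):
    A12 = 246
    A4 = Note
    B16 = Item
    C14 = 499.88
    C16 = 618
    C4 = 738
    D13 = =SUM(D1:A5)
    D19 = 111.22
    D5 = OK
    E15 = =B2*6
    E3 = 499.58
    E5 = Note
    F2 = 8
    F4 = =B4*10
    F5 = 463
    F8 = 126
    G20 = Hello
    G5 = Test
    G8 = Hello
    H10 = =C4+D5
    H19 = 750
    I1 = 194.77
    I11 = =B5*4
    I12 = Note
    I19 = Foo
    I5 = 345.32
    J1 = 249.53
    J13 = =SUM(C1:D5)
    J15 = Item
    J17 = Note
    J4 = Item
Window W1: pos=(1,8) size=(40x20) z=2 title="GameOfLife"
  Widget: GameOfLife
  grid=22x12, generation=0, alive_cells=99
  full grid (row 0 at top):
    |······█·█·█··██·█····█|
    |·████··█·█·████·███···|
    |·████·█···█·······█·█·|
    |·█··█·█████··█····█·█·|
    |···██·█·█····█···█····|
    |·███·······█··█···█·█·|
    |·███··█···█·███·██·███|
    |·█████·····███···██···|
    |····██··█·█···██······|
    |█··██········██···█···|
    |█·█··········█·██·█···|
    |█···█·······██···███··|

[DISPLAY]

                                                
                                                
                                                
                                                
                                                
 ┏━━━━━━━━━━━━━━━━━━━━━━━━━━━━━━━━━━━━━━┓       
 ┃ GameOfLife                           ┃       
 ┠──────────────────────────────────────┨       
 ┃Gen: 0                                ┃       
 ┃······█·█·█··██·█····█                ┃       
 ┃·████··█·█·████·███···                ┃       
 ┃·████·█···█·······█·█·                ┃       
 ┃·█··█·█████··█····█·█·                ┃       
 ┃···██·█·█····█···█····                ┃       
 ┃·███·······█··█···█·█·                ┃       
 ┃·███··█···█·███·██·███                ┃       
 ┃·█████·····███···██···                ┃       
 ┃····██··█·█···██······                ┃       
 ┃█··██········██···█···                ┃       
 ┃█·█··········█·██·█···                ┃       
 ┃█···█·······██···███··                ┃       
 ┃                                      ┃       


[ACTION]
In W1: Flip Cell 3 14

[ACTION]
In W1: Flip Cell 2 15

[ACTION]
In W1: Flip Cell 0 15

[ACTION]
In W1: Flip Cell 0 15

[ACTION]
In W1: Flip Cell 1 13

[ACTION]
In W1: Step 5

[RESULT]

                                                
                                                
                                                
                                                
                                                
 ┏━━━━━━━━━━━━━━━━━━━━━━━━━━━━━━━━━━━━━━┓       
 ┃ GameOfLife                           ┃       
 ┠──────────────────────────────────────┨       
 ┃Gen: 5                                ┃       
 ┃··██·············█····                ┃       
 ┃··██········██··█··█··                ┃       
 ┃········██··█████·██··                ┃       
 ┃·······█··█·█··█████··                ┃       
 ┃····██·█·█·····██··██·                ┃       
 ┃········█·██·█········                ┃       
 ┃···········███········                ┃       
 ┃·····█·····█··········                ┃       
 ┃····█·█··███··········                ┃       
 ┃··█···················                ┃       
 ┃·█····█···············                ┃       
 ┃·█···█················                ┃       
 ┃                                      ┃       


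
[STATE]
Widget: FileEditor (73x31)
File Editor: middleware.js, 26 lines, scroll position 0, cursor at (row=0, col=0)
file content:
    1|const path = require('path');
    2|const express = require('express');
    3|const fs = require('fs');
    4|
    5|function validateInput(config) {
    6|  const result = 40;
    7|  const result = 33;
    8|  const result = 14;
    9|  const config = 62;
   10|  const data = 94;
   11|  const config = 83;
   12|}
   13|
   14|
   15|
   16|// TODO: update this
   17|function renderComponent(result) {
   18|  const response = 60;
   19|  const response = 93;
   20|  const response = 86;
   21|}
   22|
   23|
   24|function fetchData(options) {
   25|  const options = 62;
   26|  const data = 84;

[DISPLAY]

█onst path = require('path');                                           ▲
const express = require('express');                                     █
const fs = require('fs');                                               ░
                                                                        ░
function validateInput(config) {                                        ░
  const result = 40;                                                    ░
  const result = 33;                                                    ░
  const result = 14;                                                    ░
  const config = 62;                                                    ░
  const data = 94;                                                      ░
  const config = 83;                                                    ░
}                                                                       ░
                                                                        ░
                                                                        ░
                                                                        ░
// TODO: update this                                                    ░
function renderComponent(result) {                                      ░
  const response = 60;                                                  ░
  const response = 93;                                                  ░
  const response = 86;                                                  ░
}                                                                       ░
                                                                        ░
                                                                        ░
function fetchData(options) {                                           ░
  const options = 62;                                                   ░
  const data = 84;                                                      ░
                                                                        ░
                                                                        ░
                                                                        ░
                                                                        ░
                                                                        ▼


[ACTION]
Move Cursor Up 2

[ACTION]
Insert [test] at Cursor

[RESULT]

test█onst path = require('path');                                       ▲
const express = require('express');                                     █
const fs = require('fs');                                               ░
                                                                        ░
function validateInput(config) {                                        ░
  const result = 40;                                                    ░
  const result = 33;                                                    ░
  const result = 14;                                                    ░
  const config = 62;                                                    ░
  const data = 94;                                                      ░
  const config = 83;                                                    ░
}                                                                       ░
                                                                        ░
                                                                        ░
                                                                        ░
// TODO: update this                                                    ░
function renderComponent(result) {                                      ░
  const response = 60;                                                  ░
  const response = 93;                                                  ░
  const response = 86;                                                  ░
}                                                                       ░
                                                                        ░
                                                                        ░
function fetchData(options) {                                           ░
  const options = 62;                                                   ░
  const data = 84;                                                      ░
                                                                        ░
                                                                        ░
                                                                        ░
                                                                        ░
                                                                        ▼


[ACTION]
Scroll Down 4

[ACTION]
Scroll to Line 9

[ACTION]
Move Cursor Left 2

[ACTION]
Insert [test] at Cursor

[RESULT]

tetest█tconst path = require('path');                                   ▲
const express = require('express');                                     █
const fs = require('fs');                                               ░
                                                                        ░
function validateInput(config) {                                        ░
  const result = 40;                                                    ░
  const result = 33;                                                    ░
  const result = 14;                                                    ░
  const config = 62;                                                    ░
  const data = 94;                                                      ░
  const config = 83;                                                    ░
}                                                                       ░
                                                                        ░
                                                                        ░
                                                                        ░
// TODO: update this                                                    ░
function renderComponent(result) {                                      ░
  const response = 60;                                                  ░
  const response = 93;                                                  ░
  const response = 86;                                                  ░
}                                                                       ░
                                                                        ░
                                                                        ░
function fetchData(options) {                                           ░
  const options = 62;                                                   ░
  const data = 84;                                                      ░
                                                                        ░
                                                                        ░
                                                                        ░
                                                                        ░
                                                                        ▼


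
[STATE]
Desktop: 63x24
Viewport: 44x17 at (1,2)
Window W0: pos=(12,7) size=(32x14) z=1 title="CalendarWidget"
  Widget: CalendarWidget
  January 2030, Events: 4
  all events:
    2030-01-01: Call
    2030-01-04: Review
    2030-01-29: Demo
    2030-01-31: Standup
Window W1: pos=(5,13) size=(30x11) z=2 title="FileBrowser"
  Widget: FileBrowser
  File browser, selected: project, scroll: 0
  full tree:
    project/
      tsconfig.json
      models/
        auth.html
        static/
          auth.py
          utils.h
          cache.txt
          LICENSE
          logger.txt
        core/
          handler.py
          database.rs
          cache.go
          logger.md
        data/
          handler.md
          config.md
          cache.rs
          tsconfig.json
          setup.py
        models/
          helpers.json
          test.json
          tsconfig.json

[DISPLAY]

                                            
                                            
                                            
                                            
                                            
           ┏━━━━━━━━━━━━━━━━━━━━━━━━━━━━━━┓ 
           ┃ CalendarWidget               ┃ 
           ┠──────────────────────────────┨ 
           ┃         January 2030         ┃ 
           ┃Mo Tu We Th Fr Sa Su          ┃ 
           ┃    1*  2  3  4*  5  6        ┃ 
    ┏━━━━━━━━━━━━━━━━━━━━━━━━━━━━┓        ┃ 
    ┃ FileBrowser                ┃        ┃ 
    ┠────────────────────────────┨        ┃ 
    ┃> [-] project/              ┃        ┃ 
    ┃    tsconfig.json           ┃        ┃ 
    ┃    [+] models/             ┃        ┃ 


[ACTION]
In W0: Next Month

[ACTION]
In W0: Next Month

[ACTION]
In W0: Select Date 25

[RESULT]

                                            
                                            
                                            
                                            
                                            
           ┏━━━━━━━━━━━━━━━━━━━━━━━━━━━━━━┓ 
           ┃ CalendarWidget               ┃ 
           ┠──────────────────────────────┨ 
           ┃          March 2030          ┃ 
           ┃Mo Tu We Th Fr Sa Su          ┃ 
           ┃             1  2  3          ┃ 
    ┏━━━━━━━━━━━━━━━━━━━━━━━━━━━━┓        ┃ 
    ┃ FileBrowser                ┃        ┃ 
    ┠────────────────────────────┨        ┃ 
    ┃> [-] project/              ┃        ┃ 
    ┃    tsconfig.json           ┃        ┃ 
    ┃    [+] models/             ┃        ┃ 


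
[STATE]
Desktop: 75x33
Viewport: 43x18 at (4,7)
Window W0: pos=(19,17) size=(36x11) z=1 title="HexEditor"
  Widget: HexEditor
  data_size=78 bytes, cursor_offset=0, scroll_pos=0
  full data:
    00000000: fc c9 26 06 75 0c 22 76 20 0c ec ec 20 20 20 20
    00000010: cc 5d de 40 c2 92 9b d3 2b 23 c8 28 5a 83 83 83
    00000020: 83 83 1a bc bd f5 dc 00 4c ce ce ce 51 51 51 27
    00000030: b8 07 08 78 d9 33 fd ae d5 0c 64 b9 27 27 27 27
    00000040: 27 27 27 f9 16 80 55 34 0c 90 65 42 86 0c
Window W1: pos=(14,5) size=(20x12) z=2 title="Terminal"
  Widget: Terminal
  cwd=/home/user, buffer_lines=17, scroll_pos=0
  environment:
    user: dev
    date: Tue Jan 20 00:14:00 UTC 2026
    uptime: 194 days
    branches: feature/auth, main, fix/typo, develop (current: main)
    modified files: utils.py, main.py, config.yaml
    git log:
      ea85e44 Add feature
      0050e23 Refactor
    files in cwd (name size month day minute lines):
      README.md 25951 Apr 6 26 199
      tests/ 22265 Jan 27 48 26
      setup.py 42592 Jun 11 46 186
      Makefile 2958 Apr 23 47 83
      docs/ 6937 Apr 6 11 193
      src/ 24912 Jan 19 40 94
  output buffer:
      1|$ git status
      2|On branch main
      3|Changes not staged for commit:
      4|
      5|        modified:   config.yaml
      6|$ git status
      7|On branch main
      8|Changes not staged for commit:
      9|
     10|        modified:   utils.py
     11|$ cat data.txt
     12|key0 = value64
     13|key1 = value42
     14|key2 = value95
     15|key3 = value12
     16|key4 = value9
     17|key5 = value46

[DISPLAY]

          ┠──────────────────┨             
          ┃$ git status      ┃             
          ┃On branch main    ┃             
          ┃Changes not staged┃             
          ┃                  ┃             
          ┃        modified: ┃             
          ┃$ git status      ┃             
          ┃On branch main    ┃             
          ┃Changes not staged┃             
          ┗━━━━━━━━━━━━━━━━━━┛             
               ┏━━━━━━━━━━━━━━━━━━━━━━━━━━━
               ┃ HexEditor                 
               ┠───────────────────────────
               ┃00000000  FC c9 26 06 75 0c
               ┃00000010  cc 5d de 40 c2 92
               ┃00000020  83 83 1a bc bd f5
               ┃00000030  b8 07 08 78 d9 33
               ┃00000040  27 27 27 f9 16 80


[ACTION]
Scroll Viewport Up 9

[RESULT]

                                           
                                           
                                           
                                           
                                           
          ┏━━━━━━━━━━━━━━━━━━┓             
          ┃ Terminal         ┃             
          ┠──────────────────┨             
          ┃$ git status      ┃             
          ┃On branch main    ┃             
          ┃Changes not staged┃             
          ┃                  ┃             
          ┃        modified: ┃             
          ┃$ git status      ┃             
          ┃On branch main    ┃             
          ┃Changes not staged┃             
          ┗━━━━━━━━━━━━━━━━━━┛             
               ┏━━━━━━━━━━━━━━━━━━━━━━━━━━━


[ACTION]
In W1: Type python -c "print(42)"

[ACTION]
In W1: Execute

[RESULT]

                                           
                                           
                                           
                                           
                                           
          ┏━━━━━━━━━━━━━━━━━━┓             
          ┃ Terminal         ┃             
          ┠──────────────────┨             
          ┃key1 = value42    ┃             
          ┃key2 = value95    ┃             
          ┃key3 = value12    ┃             
          ┃key4 = value9     ┃             
          ┃key5 = value46    ┃             
          ┃$ python -c "print┃             
          ┃42                ┃             
          ┃$ █               ┃             
          ┗━━━━━━━━━━━━━━━━━━┛             
               ┏━━━━━━━━━━━━━━━━━━━━━━━━━━━


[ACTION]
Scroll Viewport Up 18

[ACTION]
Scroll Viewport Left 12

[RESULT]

                                           
                                           
                                           
                                           
                                           
              ┏━━━━━━━━━━━━━━━━━━┓         
              ┃ Terminal         ┃         
              ┠──────────────────┨         
              ┃key1 = value42    ┃         
              ┃key2 = value95    ┃         
              ┃key3 = value12    ┃         
              ┃key4 = value9     ┃         
              ┃key5 = value46    ┃         
              ┃$ python -c "print┃         
              ┃42                ┃         
              ┃$ █               ┃         
              ┗━━━━━━━━━━━━━━━━━━┛         
                   ┏━━━━━━━━━━━━━━━━━━━━━━━


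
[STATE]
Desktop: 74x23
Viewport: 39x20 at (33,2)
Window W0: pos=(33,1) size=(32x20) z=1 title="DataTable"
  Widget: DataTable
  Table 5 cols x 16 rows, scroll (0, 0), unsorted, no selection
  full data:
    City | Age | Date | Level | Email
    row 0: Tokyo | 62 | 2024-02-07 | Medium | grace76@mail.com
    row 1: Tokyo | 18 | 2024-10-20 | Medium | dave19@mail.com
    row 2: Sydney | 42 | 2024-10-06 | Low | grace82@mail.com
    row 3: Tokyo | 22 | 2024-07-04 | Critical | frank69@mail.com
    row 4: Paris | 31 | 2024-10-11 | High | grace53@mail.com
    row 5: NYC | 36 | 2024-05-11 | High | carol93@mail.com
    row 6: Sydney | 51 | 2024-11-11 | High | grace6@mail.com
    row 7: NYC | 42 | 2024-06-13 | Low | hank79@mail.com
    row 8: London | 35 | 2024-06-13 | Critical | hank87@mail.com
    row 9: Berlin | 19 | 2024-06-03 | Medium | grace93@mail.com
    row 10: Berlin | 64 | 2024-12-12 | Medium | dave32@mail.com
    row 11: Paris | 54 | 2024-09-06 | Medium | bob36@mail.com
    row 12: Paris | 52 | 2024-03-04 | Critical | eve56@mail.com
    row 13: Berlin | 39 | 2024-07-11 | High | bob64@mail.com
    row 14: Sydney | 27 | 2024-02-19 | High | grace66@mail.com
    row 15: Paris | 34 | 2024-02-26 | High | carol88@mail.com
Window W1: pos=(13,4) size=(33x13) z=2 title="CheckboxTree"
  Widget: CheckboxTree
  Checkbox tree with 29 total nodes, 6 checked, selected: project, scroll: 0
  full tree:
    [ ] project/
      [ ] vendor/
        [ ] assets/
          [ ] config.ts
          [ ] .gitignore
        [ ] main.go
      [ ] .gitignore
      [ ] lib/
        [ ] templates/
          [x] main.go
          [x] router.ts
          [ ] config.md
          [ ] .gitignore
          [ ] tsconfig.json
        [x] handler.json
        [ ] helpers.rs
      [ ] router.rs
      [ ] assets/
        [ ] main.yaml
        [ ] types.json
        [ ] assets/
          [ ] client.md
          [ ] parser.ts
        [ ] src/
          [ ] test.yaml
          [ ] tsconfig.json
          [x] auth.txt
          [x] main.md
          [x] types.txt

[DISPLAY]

┃ DataTable                    ┃       
┠──────────────────────────────┨       
━━━━━━━━━━━━┓ate      │Level   ┃       
            ┃─────────┼────────┃       
────────────┨024-02-07│Medium  ┃       
            ┃024-10-20│Medium  ┃       
            ┃024-10-06│Low     ┃       
            ┃024-07-04│Critical┃       
s           ┃024-10-11│High    ┃       
re          ┃024-05-11│High    ┃       
            ┃024-11-11│High    ┃       
            ┃024-06-13│Low     ┃       
            ┃024-06-13│Critical┃       
            ┃024-06-03│Medium  ┃       
━━━━━━━━━━━━┛024-12-12│Medium  ┃       
┃Paris │54 │2024-09-06│Medium  ┃       
┃Paris │52 │2024-03-04│Critical┃       
┃Berlin│39 │2024-07-11│High    ┃       
┗━━━━━━━━━━━━━━━━━━━━━━━━━━━━━━┛       
                                       


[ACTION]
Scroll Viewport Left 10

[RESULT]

          ┃ DataTable                  
          ┠────────────────────────────
━━━━━━━━━━━━━━━━━━━━━━┓ate      │Level 
Tree                  ┃─────────┼──────
──────────────────────┨024-02-07│Medium
ect/                  ┃024-10-20│Medium
ndor/                 ┃024-10-06│Low   
assets/               ┃024-07-04│Critic
] config.ts           ┃024-10-11│High  
] .gitignore          ┃024-05-11│High  
main.go               ┃024-11-11│High  
itignore              ┃024-06-13│Low   
b/                    ┃024-06-13│Critic
templates/            ┃024-06-03│Medium
━━━━━━━━━━━━━━━━━━━━━━┛024-12-12│Medium
          ┃Paris │54 │2024-09-06│Medium
          ┃Paris │52 │2024-03-04│Critic
          ┃Berlin│39 │2024-07-11│High  
          ┗━━━━━━━━━━━━━━━━━━━━━━━━━━━━
                                       


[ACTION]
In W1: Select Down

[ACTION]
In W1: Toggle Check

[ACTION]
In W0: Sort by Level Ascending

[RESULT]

          ┃ DataTable                  
          ┠────────────────────────────
━━━━━━━━━━━━━━━━━━━━━━┓ate      │Level 
Tree                  ┃─────────┼──────
──────────────────────┨024-07-04│Critic
ect/                  ┃024-06-13│Critic
ndor/                 ┃024-03-04│Critic
assets/               ┃024-10-11│High  
] config.ts           ┃024-05-11│High  
] .gitignore          ┃024-11-11│High  
main.go               ┃024-07-11│High  
itignore              ┃024-02-19│High  
b/                    ┃024-02-26│High  
templates/            ┃024-10-06│Low   
━━━━━━━━━━━━━━━━━━━━━━┛024-06-13│Low   
          ┃Tokyo │62 │2024-02-07│Medium
          ┃Tokyo │18 │2024-10-20│Medium
          ┃Berlin│19 │2024-06-03│Medium
          ┗━━━━━━━━━━━━━━━━━━━━━━━━━━━━
                                       


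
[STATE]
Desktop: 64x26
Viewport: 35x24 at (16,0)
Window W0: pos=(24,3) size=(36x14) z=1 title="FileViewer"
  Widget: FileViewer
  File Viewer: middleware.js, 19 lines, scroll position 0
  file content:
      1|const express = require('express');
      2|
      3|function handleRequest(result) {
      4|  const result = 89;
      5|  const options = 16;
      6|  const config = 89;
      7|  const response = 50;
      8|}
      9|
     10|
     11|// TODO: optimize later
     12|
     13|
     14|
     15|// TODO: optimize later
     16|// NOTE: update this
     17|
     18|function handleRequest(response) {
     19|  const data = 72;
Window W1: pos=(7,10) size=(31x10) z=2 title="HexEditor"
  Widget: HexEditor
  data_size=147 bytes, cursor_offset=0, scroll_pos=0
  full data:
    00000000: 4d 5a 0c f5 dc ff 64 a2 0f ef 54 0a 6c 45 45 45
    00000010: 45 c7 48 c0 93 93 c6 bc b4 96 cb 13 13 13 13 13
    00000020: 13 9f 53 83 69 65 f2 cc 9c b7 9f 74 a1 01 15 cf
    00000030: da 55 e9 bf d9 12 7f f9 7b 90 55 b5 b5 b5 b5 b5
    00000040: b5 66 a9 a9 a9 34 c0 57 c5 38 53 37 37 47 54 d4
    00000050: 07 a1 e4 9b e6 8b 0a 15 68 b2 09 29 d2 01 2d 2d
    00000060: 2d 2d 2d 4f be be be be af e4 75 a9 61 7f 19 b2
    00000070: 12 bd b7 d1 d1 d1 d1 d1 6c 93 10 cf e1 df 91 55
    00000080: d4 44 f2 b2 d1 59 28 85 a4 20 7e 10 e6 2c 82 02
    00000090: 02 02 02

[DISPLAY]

                                   
                                   
                                   
        ┏━━━━━━━━━━━━━━━━━━━━━━━━━━
        ┃ FileViewer               
        ┠──────────────────────────
        ┃const express = require('e
        ┃                          
        ┃function handleRequest(res
        ┃  const result = 89;      
━━━━━━━━━━━━━━━━━━━━━┓ns = 16;     
or                   ┃g = 89;      
─────────────────────┨nse = 50;    
  4D 5a 0c f5 dc ff 6┃             
  45 c7 48 c0 93 93 c┃             
  13 9f 53 83 69 65 f┃             
  da 55 e9 bf d9 12 7┃━━━━━━━━━━━━━
  b5 66 a9 a9 a9 34 c┃             
  07 a1 e4 9b e6 8b 0┃             
━━━━━━━━━━━━━━━━━━━━━┛             
                                   
                                   
                                   
                                   


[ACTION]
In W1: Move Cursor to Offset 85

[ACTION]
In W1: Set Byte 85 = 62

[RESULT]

                                   
                                   
                                   
        ┏━━━━━━━━━━━━━━━━━━━━━━━━━━
        ┃ FileViewer               
        ┠──────────────────────────
        ┃const express = require('e
        ┃                          
        ┃function handleRequest(res
        ┃  const result = 89;      
━━━━━━━━━━━━━━━━━━━━━┓ns = 16;     
or                   ┃g = 89;      
─────────────────────┨nse = 50;    
  4d 5a 0c f5 dc ff 6┃             
  45 c7 48 c0 93 93 c┃             
  13 9f 53 83 69 65 f┃             
  da 55 e9 bf d9 12 7┃━━━━━━━━━━━━━
  b5 66 a9 a9 a9 34 c┃             
  07 a1 e4 9b e6 62 0┃             
━━━━━━━━━━━━━━━━━━━━━┛             
                                   
                                   
                                   
                                   


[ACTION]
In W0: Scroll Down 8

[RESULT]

                                   
                                   
                                   
        ┏━━━━━━━━━━━━━━━━━━━━━━━━━━
        ┃ FileViewer               
        ┠──────────────────────────
        ┃                          
        ┃                          
        ┃// TODO: optimize later   
        ┃                          
━━━━━━━━━━━━━━━━━━━━━┓             
or                   ┃             
─────────────────────┨mize later   
  4d 5a 0c f5 dc ff 6┃te this      
  45 c7 48 c0 93 93 c┃             
  13 9f 53 83 69 65 f┃leRequest(res
  da 55 e9 bf d9 12 7┃━━━━━━━━━━━━━
  b5 66 a9 a9 a9 34 c┃             
  07 a1 e4 9b e6 62 0┃             
━━━━━━━━━━━━━━━━━━━━━┛             
                                   
                                   
                                   
                                   


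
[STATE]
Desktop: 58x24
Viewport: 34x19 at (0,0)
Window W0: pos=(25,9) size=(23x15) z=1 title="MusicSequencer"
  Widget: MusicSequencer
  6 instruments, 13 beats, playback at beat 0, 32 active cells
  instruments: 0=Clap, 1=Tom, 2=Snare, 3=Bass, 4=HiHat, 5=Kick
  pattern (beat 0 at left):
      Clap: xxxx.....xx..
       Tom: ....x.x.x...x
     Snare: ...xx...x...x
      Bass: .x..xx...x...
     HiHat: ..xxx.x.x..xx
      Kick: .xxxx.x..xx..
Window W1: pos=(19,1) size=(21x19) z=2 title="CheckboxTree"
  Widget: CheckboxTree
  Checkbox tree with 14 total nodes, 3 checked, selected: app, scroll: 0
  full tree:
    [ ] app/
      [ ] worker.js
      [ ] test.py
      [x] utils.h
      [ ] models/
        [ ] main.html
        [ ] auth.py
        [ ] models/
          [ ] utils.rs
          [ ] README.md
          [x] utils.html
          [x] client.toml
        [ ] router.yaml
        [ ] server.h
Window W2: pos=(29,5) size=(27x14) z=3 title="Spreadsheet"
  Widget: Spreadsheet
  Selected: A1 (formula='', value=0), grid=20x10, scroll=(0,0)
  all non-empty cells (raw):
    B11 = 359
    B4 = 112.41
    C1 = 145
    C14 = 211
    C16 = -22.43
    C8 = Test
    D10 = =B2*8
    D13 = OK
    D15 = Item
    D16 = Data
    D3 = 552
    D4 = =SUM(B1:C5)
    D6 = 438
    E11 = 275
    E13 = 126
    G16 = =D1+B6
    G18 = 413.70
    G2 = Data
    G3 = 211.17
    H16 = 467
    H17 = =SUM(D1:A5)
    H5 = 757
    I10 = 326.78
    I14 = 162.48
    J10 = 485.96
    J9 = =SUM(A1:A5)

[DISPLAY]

                                  
                   ┏━━━━━━━━━━━━━━
                   ┃ CheckboxTree 
                   ┠──────────────
                   ┃>[-] app/     
                   ┃   [ ] wo┏━━━━
                   ┃   [ ] te┃ Spr
                   ┃   [x] ut┠────
                   ┃   [-] mo┃A1: 
                   ┃     [ ] ┃    
                   ┃     [ ] ┃----
                   ┃     [-] ┃  1 
                   ┃       [ ┃  2 
                   ┃       [ ┃  3 
                   ┃       [x┃  4 
                   ┃       [x┃  5 
                   ┃     [ ] ┃  6 
                   ┃     [ ] ┃  7 
                   ┃         ┗━━━━


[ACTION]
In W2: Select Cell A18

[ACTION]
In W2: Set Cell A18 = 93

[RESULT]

                                  
                   ┏━━━━━━━━━━━━━━
                   ┃ CheckboxTree 
                   ┠──────────────
                   ┃>[-] app/     
                   ┃   [ ] wo┏━━━━
                   ┃   [ ] te┃ Spr
                   ┃   [x] ut┠────
                   ┃   [-] mo┃A18:
                   ┃     [ ] ┃    
                   ┃     [ ] ┃----
                   ┃     [-] ┃  1 
                   ┃       [ ┃  2 
                   ┃       [ ┃  3 
                   ┃       [x┃  4 
                   ┃       [x┃  5 
                   ┃     [ ] ┃  6 
                   ┃     [ ] ┃  7 
                   ┃         ┗━━━━


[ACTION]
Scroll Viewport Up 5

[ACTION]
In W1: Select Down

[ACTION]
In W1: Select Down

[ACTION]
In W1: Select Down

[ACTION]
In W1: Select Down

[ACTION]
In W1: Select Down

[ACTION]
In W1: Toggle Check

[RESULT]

                                  
                   ┏━━━━━━━━━━━━━━
                   ┃ CheckboxTree 
                   ┠──────────────
                   ┃ [-] app/     
                   ┃   [ ] wo┏━━━━
                   ┃   [ ] te┃ Spr
                   ┃   [x] ut┠────
                   ┃   [-] mo┃A18:
                   ┃>    [x] ┃    
                   ┃     [ ] ┃----
                   ┃     [-] ┃  1 
                   ┃       [ ┃  2 
                   ┃       [ ┃  3 
                   ┃       [x┃  4 
                   ┃       [x┃  5 
                   ┃     [ ] ┃  6 
                   ┃     [ ] ┃  7 
                   ┃         ┗━━━━


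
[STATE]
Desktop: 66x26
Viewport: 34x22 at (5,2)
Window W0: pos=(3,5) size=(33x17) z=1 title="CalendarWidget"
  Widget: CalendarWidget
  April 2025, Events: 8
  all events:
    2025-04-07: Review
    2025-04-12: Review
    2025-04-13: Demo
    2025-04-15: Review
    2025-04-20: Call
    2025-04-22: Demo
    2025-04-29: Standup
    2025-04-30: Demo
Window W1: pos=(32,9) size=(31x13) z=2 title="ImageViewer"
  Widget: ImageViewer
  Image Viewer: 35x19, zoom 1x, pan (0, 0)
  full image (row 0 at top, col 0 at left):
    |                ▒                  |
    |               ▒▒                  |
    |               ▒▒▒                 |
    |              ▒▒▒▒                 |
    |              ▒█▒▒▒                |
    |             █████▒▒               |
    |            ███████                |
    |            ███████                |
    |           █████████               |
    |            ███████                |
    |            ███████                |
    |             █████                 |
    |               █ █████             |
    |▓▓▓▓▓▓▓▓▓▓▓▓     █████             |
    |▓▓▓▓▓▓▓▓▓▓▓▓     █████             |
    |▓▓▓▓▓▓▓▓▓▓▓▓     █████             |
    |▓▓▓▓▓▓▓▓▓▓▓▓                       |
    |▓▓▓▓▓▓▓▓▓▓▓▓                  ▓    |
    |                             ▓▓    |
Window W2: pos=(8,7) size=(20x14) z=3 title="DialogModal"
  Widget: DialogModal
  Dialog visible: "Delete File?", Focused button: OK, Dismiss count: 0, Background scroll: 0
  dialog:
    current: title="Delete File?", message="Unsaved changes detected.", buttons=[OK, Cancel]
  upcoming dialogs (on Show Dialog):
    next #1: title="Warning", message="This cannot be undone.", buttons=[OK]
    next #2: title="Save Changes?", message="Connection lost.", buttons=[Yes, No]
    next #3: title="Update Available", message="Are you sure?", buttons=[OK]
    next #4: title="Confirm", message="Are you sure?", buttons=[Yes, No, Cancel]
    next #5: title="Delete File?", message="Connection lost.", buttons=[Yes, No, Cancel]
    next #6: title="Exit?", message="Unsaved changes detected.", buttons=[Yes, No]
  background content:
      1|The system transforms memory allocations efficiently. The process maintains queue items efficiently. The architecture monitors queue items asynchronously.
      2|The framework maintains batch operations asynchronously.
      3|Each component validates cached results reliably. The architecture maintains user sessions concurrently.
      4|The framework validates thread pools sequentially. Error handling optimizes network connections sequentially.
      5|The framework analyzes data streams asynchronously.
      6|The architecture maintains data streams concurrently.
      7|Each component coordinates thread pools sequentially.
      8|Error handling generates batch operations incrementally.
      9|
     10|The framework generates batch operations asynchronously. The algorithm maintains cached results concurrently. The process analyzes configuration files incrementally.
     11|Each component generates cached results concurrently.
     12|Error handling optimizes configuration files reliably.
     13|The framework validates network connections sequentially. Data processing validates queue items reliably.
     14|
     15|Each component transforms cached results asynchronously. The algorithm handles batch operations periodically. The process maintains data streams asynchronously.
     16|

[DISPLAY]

                                  
                                  
                                  
━━━━━━━━━━━━━━━━━━━━━━━━━━━━━━┓   
CalendarWidget                ┃   
───┏━━━━━━━━━━━━━━━━━━┓───────┨   
   ┃ DialogModal      ┃       ┃   
o T┠──────────────────┨    ┏━━━━━━
   ┃The system transfo┃    ┃ Image
7* ┃The framework main┃    ┠──────
4 1┃Ea┌────────────┐al┃    ┃      
1 2┃Th│Delete File?│li┃    ┃      
8 2┃Th│Unsaved chan│al┃    ┃      
   ┃Th│[OK]  Cancel│ m┃    ┃      
   ┃Ea└────────────┘oo┃    ┃      
   ┃Error handling gen┃    ┃      
   ┃                  ┃    ┃      
   ┃The framework gene┃    ┃      
   ┗━━━━━━━━━━━━━━━━━━┛    ┃      
━━━━━━━━━━━━━━━━━━━━━━━━━━━┗━━━━━━
                                  
                                  


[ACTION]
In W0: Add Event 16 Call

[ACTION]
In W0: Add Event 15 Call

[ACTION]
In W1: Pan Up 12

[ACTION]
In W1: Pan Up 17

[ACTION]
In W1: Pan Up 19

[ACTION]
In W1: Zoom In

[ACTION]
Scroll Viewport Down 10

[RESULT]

                                  
━━━━━━━━━━━━━━━━━━━━━━━━━━━━━━┓   
CalendarWidget                ┃   
───┏━━━━━━━━━━━━━━━━━━┓───────┨   
   ┃ DialogModal      ┃       ┃   
o T┠──────────────────┨    ┏━━━━━━
   ┃The system transfo┃    ┃ Image
7* ┃The framework main┃    ┠──────
4 1┃Ea┌────────────┐al┃    ┃      
1 2┃Th│Delete File?│li┃    ┃      
8 2┃Th│Unsaved chan│al┃    ┃      
   ┃Th│[OK]  Cancel│ m┃    ┃      
   ┃Ea└────────────┘oo┃    ┃      
   ┃Error handling gen┃    ┃      
   ┃                  ┃    ┃      
   ┃The framework gene┃    ┃      
   ┗━━━━━━━━━━━━━━━━━━┛    ┃      
━━━━━━━━━━━━━━━━━━━━━━━━━━━┗━━━━━━
                                  
                                  
                                  
                                  
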